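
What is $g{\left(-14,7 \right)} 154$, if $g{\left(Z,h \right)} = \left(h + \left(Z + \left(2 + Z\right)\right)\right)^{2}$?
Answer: $55594$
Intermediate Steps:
$g{\left(Z,h \right)} = \left(2 + h + 2 Z\right)^{2}$ ($g{\left(Z,h \right)} = \left(h + \left(2 + 2 Z\right)\right)^{2} = \left(2 + h + 2 Z\right)^{2}$)
$g{\left(-14,7 \right)} 154 = \left(2 + 7 + 2 \left(-14\right)\right)^{2} \cdot 154 = \left(2 + 7 - 28\right)^{2} \cdot 154 = \left(-19\right)^{2} \cdot 154 = 361 \cdot 154 = 55594$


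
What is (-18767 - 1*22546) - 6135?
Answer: -47448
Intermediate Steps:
(-18767 - 1*22546) - 6135 = (-18767 - 22546) - 6135 = -41313 - 6135 = -47448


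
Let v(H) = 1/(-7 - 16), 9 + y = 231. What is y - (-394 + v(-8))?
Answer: 14169/23 ≈ 616.04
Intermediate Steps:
y = 222 (y = -9 + 231 = 222)
v(H) = -1/23 (v(H) = 1/(-23) = -1/23)
y - (-394 + v(-8)) = 222 - (-394 - 1/23) = 222 - 1*(-9063/23) = 222 + 9063/23 = 14169/23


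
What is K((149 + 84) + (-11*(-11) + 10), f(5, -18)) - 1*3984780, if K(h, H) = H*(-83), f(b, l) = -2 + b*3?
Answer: -3985859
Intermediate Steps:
f(b, l) = -2 + 3*b
K(h, H) = -83*H
K((149 + 84) + (-11*(-11) + 10), f(5, -18)) - 1*3984780 = -83*(-2 + 3*5) - 1*3984780 = -83*(-2 + 15) - 3984780 = -83*13 - 3984780 = -1079 - 3984780 = -3985859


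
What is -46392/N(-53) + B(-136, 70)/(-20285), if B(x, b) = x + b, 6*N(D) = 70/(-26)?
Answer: 14680563294/141995 ≈ 1.0339e+5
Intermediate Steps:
N(D) = -35/78 (N(D) = (70/(-26))/6 = (70*(-1/26))/6 = (⅙)*(-35/13) = -35/78)
B(x, b) = b + x
-46392/N(-53) + B(-136, 70)/(-20285) = -46392/(-35/78) + (70 - 136)/(-20285) = -46392*(-78/35) - 66*(-1/20285) = 3618576/35 + 66/20285 = 14680563294/141995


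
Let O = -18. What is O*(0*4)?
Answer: 0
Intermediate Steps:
O*(0*4) = -0*4 = -18*0 = 0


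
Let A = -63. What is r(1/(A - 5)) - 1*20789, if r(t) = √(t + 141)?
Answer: -20789 + √162979/34 ≈ -20777.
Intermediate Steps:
r(t) = √(141 + t)
r(1/(A - 5)) - 1*20789 = √(141 + 1/(-63 - 5)) - 1*20789 = √(141 + 1/(-68)) - 20789 = √(141 - 1/68) - 20789 = √(9587/68) - 20789 = √162979/34 - 20789 = -20789 + √162979/34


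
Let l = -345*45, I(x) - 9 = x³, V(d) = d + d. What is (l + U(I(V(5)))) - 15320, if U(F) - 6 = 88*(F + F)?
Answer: 146745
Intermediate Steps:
V(d) = 2*d
I(x) = 9 + x³
l = -15525
U(F) = 6 + 176*F (U(F) = 6 + 88*(F + F) = 6 + 88*(2*F) = 6 + 176*F)
(l + U(I(V(5)))) - 15320 = (-15525 + (6 + 176*(9 + (2*5)³))) - 15320 = (-15525 + (6 + 176*(9 + 10³))) - 15320 = (-15525 + (6 + 176*(9 + 1000))) - 15320 = (-15525 + (6 + 176*1009)) - 15320 = (-15525 + (6 + 177584)) - 15320 = (-15525 + 177590) - 15320 = 162065 - 15320 = 146745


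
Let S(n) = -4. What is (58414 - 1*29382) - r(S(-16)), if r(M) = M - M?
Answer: 29032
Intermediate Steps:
r(M) = 0
(58414 - 1*29382) - r(S(-16)) = (58414 - 1*29382) - 1*0 = (58414 - 29382) + 0 = 29032 + 0 = 29032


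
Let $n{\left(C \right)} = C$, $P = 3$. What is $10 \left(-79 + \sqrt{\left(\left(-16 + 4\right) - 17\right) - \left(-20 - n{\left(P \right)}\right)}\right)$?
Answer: $-790 + 10 i \sqrt{6} \approx -790.0 + 24.495 i$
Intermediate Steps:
$10 \left(-79 + \sqrt{\left(\left(-16 + 4\right) - 17\right) - \left(-20 - n{\left(P \right)}\right)}\right) = 10 \left(-79 + \sqrt{\left(\left(-16 + 4\right) - 17\right) + \left(\left(24 + 3\right) - 4\right)}\right) = 10 \left(-79 + \sqrt{\left(-12 - 17\right) + \left(27 - 4\right)}\right) = 10 \left(-79 + \sqrt{-29 + 23}\right) = 10 \left(-79 + \sqrt{-6}\right) = 10 \left(-79 + i \sqrt{6}\right) = -790 + 10 i \sqrt{6}$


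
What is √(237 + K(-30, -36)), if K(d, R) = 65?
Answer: √302 ≈ 17.378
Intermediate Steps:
√(237 + K(-30, -36)) = √(237 + 65) = √302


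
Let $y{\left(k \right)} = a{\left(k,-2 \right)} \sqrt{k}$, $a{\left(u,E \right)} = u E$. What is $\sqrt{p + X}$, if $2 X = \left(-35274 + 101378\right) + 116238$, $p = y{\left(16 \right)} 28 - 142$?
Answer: $\sqrt{87445} \approx 295.71$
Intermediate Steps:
$a{\left(u,E \right)} = E u$
$y{\left(k \right)} = - 2 k^{\frac{3}{2}}$ ($y{\left(k \right)} = - 2 k \sqrt{k} = - 2 k^{\frac{3}{2}}$)
$p = -3726$ ($p = - 2 \cdot 16^{\frac{3}{2}} \cdot 28 - 142 = \left(-2\right) 64 \cdot 28 - 142 = \left(-128\right) 28 - 142 = -3584 - 142 = -3726$)
$X = 91171$ ($X = \frac{\left(-35274 + 101378\right) + 116238}{2} = \frac{66104 + 116238}{2} = \frac{1}{2} \cdot 182342 = 91171$)
$\sqrt{p + X} = \sqrt{-3726 + 91171} = \sqrt{87445}$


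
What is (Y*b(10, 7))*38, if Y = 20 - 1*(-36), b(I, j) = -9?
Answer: -19152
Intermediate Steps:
Y = 56 (Y = 20 + 36 = 56)
(Y*b(10, 7))*38 = (56*(-9))*38 = -504*38 = -19152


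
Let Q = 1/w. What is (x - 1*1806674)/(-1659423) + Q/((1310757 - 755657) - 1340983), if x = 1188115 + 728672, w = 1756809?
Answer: -50675703014939878/763692090155046927 ≈ -0.066356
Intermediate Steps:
Q = 1/1756809 ≈ 5.6921e-7
x = 1916787
(x - 1*1806674)/(-1659423) + Q/((1310757 - 755657) - 1340983) = (1916787 - 1*1806674)/(-1659423) + 1/(1756809*((1310757 - 755657) - 1340983)) = (1916787 - 1806674)*(-1/1659423) + 1/(1756809*(555100 - 1340983)) = 110113*(-1/1659423) + (1/1756809)/(-785883) = -110113/1659423 + (1/1756809)*(-1/785883) = -110113/1659423 - 1/1380646327347 = -50675703014939878/763692090155046927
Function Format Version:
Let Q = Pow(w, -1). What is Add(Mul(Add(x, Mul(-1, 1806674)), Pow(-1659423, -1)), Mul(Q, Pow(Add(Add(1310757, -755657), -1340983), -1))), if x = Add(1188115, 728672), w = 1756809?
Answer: Rational(-50675703014939878, 763692090155046927) ≈ -0.066356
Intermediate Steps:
Q = Rational(1, 1756809) (Q = Pow(1756809, -1) = Rational(1, 1756809) ≈ 5.6921e-7)
x = 1916787
Add(Mul(Add(x, Mul(-1, 1806674)), Pow(-1659423, -1)), Mul(Q, Pow(Add(Add(1310757, -755657), -1340983), -1))) = Add(Mul(Add(1916787, Mul(-1, 1806674)), Pow(-1659423, -1)), Mul(Rational(1, 1756809), Pow(Add(Add(1310757, -755657), -1340983), -1))) = Add(Mul(Add(1916787, -1806674), Rational(-1, 1659423)), Mul(Rational(1, 1756809), Pow(Add(555100, -1340983), -1))) = Add(Mul(110113, Rational(-1, 1659423)), Mul(Rational(1, 1756809), Pow(-785883, -1))) = Add(Rational(-110113, 1659423), Mul(Rational(1, 1756809), Rational(-1, 785883))) = Add(Rational(-110113, 1659423), Rational(-1, 1380646327347)) = Rational(-50675703014939878, 763692090155046927)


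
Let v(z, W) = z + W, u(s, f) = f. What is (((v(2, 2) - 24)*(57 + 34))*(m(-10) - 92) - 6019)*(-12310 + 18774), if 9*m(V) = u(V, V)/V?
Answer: 9379063616/9 ≈ 1.0421e+9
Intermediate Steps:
m(V) = ⅑ (m(V) = (V/V)/9 = (⅑)*1 = ⅑)
v(z, W) = W + z
(((v(2, 2) - 24)*(57 + 34))*(m(-10) - 92) - 6019)*(-12310 + 18774) = ((((2 + 2) - 24)*(57 + 34))*(⅑ - 92) - 6019)*(-12310 + 18774) = (((4 - 24)*91)*(-827/9) - 6019)*6464 = (-20*91*(-827/9) - 6019)*6464 = (-1820*(-827/9) - 6019)*6464 = (1505140/9 - 6019)*6464 = (1450969/9)*6464 = 9379063616/9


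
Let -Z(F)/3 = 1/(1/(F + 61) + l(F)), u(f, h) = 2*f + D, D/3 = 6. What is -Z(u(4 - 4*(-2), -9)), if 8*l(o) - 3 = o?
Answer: 2472/4643 ≈ 0.53241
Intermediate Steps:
D = 18 (D = 3*6 = 18)
l(o) = 3/8 + o/8
u(f, h) = 18 + 2*f (u(f, h) = 2*f + 18 = 18 + 2*f)
Z(F) = -3/(3/8 + 1/(61 + F) + F/8) (Z(F) = -3/(1/(F + 61) + (3/8 + F/8)) = -3/(1/(61 + F) + (3/8 + F/8)) = -3/(3/8 + 1/(61 + F) + F/8))
-Z(u(4 - 4*(-2), -9)) = -24*(-61 - (18 + 2*(4 - 4*(-2))))/(191 + (18 + 2*(4 - 4*(-2)))**2 + 64*(18 + 2*(4 - 4*(-2)))) = -24*(-61 - (18 + 2*(4 + 8)))/(191 + (18 + 2*(4 + 8))**2 + 64*(18 + 2*(4 + 8))) = -24*(-61 - (18 + 2*12))/(191 + (18 + 2*12)**2 + 64*(18 + 2*12)) = -24*(-61 - (18 + 24))/(191 + (18 + 24)**2 + 64*(18 + 24)) = -24*(-61 - 1*42)/(191 + 42**2 + 64*42) = -24*(-61 - 42)/(191 + 1764 + 2688) = -24*(-103)/4643 = -1*(-2472/4643) = 2472/4643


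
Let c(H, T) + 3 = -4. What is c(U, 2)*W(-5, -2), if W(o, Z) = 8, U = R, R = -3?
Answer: -56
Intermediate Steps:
U = -3
c(H, T) = -7 (c(H, T) = -3 - 4 = -7)
c(U, 2)*W(-5, -2) = -7*8 = -56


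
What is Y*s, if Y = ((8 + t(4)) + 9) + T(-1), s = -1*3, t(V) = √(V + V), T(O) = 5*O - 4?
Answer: -24 - 6*√2 ≈ -32.485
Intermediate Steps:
T(O) = -4 + 5*O
t(V) = √2*√V (t(V) = √(2*V) = √2*√V)
s = -3
Y = 8 + 2*√2 (Y = ((8 + √2*√4) + 9) + (-4 + 5*(-1)) = ((8 + √2*2) + 9) + (-4 - 5) = ((8 + 2*√2) + 9) - 9 = (17 + 2*√2) - 9 = 8 + 2*√2 ≈ 10.828)
Y*s = (8 + 2*√2)*(-3) = -24 - 6*√2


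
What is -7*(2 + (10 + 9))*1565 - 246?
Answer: -230301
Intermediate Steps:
-7*(2 + (10 + 9))*1565 - 246 = -7*(2 + 19)*1565 - 246 = -7*21*1565 - 246 = -147*1565 - 246 = -230055 - 246 = -230301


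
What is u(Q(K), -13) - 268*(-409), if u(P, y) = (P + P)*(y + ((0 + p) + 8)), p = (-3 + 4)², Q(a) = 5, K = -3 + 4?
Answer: 109572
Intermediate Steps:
K = 1
p = 1 (p = 1² = 1)
u(P, y) = 2*P*(9 + y) (u(P, y) = (P + P)*(y + ((0 + 1) + 8)) = (2*P)*(y + (1 + 8)) = (2*P)*(y + 9) = (2*P)*(9 + y) = 2*P*(9 + y))
u(Q(K), -13) - 268*(-409) = 2*5*(9 - 13) - 268*(-409) = 2*5*(-4) + 109612 = -40 + 109612 = 109572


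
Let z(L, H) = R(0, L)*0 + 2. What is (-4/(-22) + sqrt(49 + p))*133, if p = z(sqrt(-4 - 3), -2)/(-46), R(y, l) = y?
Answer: 266/11 + 133*sqrt(25898)/23 ≈ 954.77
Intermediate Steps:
z(L, H) = 2 (z(L, H) = 0*0 + 2 = 0 + 2 = 2)
p = -1/23 (p = 2/(-46) = 2*(-1/46) = -1/23 ≈ -0.043478)
(-4/(-22) + sqrt(49 + p))*133 = (-4/(-22) + sqrt(49 - 1/23))*133 = (-1/22*(-4) + sqrt(1126/23))*133 = (2/11 + sqrt(25898)/23)*133 = 266/11 + 133*sqrt(25898)/23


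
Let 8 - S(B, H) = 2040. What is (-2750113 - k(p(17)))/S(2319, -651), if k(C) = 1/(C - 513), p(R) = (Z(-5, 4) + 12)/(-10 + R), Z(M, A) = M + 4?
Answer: 9845404533/7274560 ≈ 1353.4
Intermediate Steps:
S(B, H) = -2032 (S(B, H) = 8 - 1*2040 = 8 - 2040 = -2032)
Z(M, A) = 4 + M
p(R) = 11/(-10 + R) (p(R) = ((4 - 5) + 12)/(-10 + R) = (-1 + 12)/(-10 + R) = 11/(-10 + R))
k(C) = 1/(-513 + C)
(-2750113 - k(p(17)))/S(2319, -651) = (-2750113 - 1/(-513 + 11/(-10 + 17)))/(-2032) = (-2750113 - 1/(-513 + 11/7))*(-1/2032) = (-2750113 - 1/(-3580/7))*(-1/2032) = (-2750113 - 1*(-7/3580))*(-1/2032) = (-2750113 + 7/3580)*(-1/2032) = -9845404533/3580*(-1/2032) = 9845404533/7274560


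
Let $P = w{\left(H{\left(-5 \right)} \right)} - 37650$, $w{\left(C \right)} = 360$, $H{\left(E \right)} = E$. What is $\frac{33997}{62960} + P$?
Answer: $- \frac{2347744403}{62960} \approx -37289.0$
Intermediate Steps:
$P = -37290$ ($P = 360 - 37650 = -37290$)
$\frac{33997}{62960} + P = \frac{33997}{62960} - 37290 = - \frac{2347744403}{62960}$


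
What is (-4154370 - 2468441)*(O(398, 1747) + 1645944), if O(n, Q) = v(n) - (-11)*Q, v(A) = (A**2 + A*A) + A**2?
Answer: -14175285848503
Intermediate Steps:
v(A) = 3*A**2 (v(A) = (A**2 + A**2) + A**2 = 2*A**2 + A**2 = 3*A**2)
O(n, Q) = 3*n**2 + 11*Q (O(n, Q) = 3*n**2 - (-11)*Q = 3*n**2 + 11*Q)
(-4154370 - 2468441)*(O(398, 1747) + 1645944) = (-4154370 - 2468441)*((3*398**2 + 11*1747) + 1645944) = -6622811*((3*158404 + 19217) + 1645944) = -6622811*((475212 + 19217) + 1645944) = -6622811*(494429 + 1645944) = -6622811*2140373 = -14175285848503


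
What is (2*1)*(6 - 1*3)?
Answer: 6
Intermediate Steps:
(2*1)*(6 - 1*3) = 2*(6 - 3) = 2*3 = 6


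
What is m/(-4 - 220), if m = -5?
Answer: 5/224 ≈ 0.022321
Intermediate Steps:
m/(-4 - 220) = -5/(-4 - 220) = -5/(-224) = -1/224*(-5) = 5/224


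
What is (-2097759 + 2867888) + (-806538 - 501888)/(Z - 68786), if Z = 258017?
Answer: 6939570113/9011 ≈ 7.7012e+5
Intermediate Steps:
(-2097759 + 2867888) + (-806538 - 501888)/(Z - 68786) = (-2097759 + 2867888) + (-806538 - 501888)/(258017 - 68786) = 770129 - 1308426/189231 = 770129 - 1308426*1/189231 = 770129 - 62306/9011 = 6939570113/9011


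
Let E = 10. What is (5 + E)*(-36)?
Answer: -540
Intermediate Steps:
(5 + E)*(-36) = (5 + 10)*(-36) = 15*(-36) = -540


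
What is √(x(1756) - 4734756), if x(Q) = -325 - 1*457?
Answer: I*√4735538 ≈ 2176.1*I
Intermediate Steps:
x(Q) = -782 (x(Q) = -325 - 457 = -782)
√(x(1756) - 4734756) = √(-782 - 4734756) = √(-4735538) = I*√4735538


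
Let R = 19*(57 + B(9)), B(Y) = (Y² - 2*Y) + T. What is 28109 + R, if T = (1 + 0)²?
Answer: 30408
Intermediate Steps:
T = 1 (T = 1² = 1)
B(Y) = 1 + Y² - 2*Y (B(Y) = (Y² - 2*Y) + 1 = 1 + Y² - 2*Y)
R = 2299 (R = 19*(57 + (1 + 9² - 2*9)) = 19*(57 + (1 + 81 - 18)) = 19*(57 + 64) = 19*121 = 2299)
28109 + R = 28109 + 2299 = 30408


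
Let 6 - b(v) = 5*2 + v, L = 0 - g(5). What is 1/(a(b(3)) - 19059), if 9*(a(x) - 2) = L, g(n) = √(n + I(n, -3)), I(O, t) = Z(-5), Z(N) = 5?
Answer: -1543617/29416709159 + 9*√10/29416709159 ≈ -5.2473e-5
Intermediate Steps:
I(O, t) = 5
g(n) = √(5 + n) (g(n) = √(n + 5) = √(5 + n))
L = -√10 (L = 0 - √(5 + 5) = 0 - √10 = -√10 ≈ -3.1623)
b(v) = -4 - v (b(v) = 6 - (5*2 + v) = 6 - (10 + v) = 6 + (-10 - v) = -4 - v)
a(x) = 2 - √10/9 (a(x) = 2 + (-√10)/9 = 2 - √10/9)
1/(a(b(3)) - 19059) = 1/((2 - √10/9) - 19059) = 1/(-19057 - √10/9)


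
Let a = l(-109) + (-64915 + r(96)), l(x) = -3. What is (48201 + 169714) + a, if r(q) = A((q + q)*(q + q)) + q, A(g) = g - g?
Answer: 153093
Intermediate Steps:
A(g) = 0
r(q) = q (r(q) = 0 + q = q)
a = -64822 (a = -3 + (-64915 + 96) = -3 - 64819 = -64822)
(48201 + 169714) + a = (48201 + 169714) - 64822 = 217915 - 64822 = 153093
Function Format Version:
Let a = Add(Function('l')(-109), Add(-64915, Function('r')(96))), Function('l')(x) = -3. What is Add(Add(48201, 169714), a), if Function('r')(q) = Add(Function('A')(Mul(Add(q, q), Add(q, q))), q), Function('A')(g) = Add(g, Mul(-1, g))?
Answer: 153093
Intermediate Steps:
Function('A')(g) = 0
Function('r')(q) = q (Function('r')(q) = Add(0, q) = q)
a = -64822 (a = Add(-3, Add(-64915, 96)) = Add(-3, -64819) = -64822)
Add(Add(48201, 169714), a) = Add(Add(48201, 169714), -64822) = Add(217915, -64822) = 153093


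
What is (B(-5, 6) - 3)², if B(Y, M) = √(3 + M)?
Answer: 0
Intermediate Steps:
(B(-5, 6) - 3)² = (√(3 + 6) - 3)² = (√9 - 3)² = (3 - 3)² = 0² = 0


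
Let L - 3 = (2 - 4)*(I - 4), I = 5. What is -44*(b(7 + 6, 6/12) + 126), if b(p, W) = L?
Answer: -5588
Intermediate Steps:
L = 1 (L = 3 + (2 - 4)*(5 - 4) = 3 - 2*1 = 3 - 2 = 1)
b(p, W) = 1
-44*(b(7 + 6, 6/12) + 126) = -44*(1 + 126) = -44*127 = -5588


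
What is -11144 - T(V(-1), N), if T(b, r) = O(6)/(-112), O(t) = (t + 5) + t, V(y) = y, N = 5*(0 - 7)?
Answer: -1248111/112 ≈ -11144.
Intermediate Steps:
N = -35 (N = 5*(-7) = -35)
O(t) = 5 + 2*t (O(t) = (5 + t) + t = 5 + 2*t)
T(b, r) = -17/112 (T(b, r) = (5 + 2*6)/(-112) = (5 + 12)*(-1/112) = 17*(-1/112) = -17/112)
-11144 - T(V(-1), N) = -11144 - 1*(-17/112) = -11144 + 17/112 = -1248111/112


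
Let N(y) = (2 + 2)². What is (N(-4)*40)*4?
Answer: 2560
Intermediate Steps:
N(y) = 16 (N(y) = 4² = 16)
(N(-4)*40)*4 = (16*40)*4 = 640*4 = 2560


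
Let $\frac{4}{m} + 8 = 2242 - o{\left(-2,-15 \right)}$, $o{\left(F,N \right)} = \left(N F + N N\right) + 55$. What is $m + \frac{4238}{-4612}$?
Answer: $- \frac{1016933}{1109186} \approx -0.91683$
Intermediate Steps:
$o{\left(F,N \right)} = 55 + N^{2} + F N$ ($o{\left(F,N \right)} = \left(F N + N^{2}\right) + 55 = \left(N^{2} + F N\right) + 55 = 55 + N^{2} + F N$)
$m = \frac{1}{481}$ ($m = \frac{4}{-8 + \left(2242 - \left(55 + \left(-15\right)^{2} - -30\right)\right)} = \frac{4}{-8 + \left(2242 - \left(55 + 225 + 30\right)\right)} = \frac{4}{-8 + \left(2242 - 310\right)} = \frac{4}{-8 + 1932} = \frac{4}{1924} = 4 \cdot \frac{1}{1924} = \frac{1}{481} \approx 0.002079$)
$m + \frac{4238}{-4612} = \frac{1}{481} + \frac{4238}{-4612} = \frac{1}{481} + 4238 \left(- \frac{1}{4612}\right) = \frac{1}{481} - \frac{2119}{2306} = - \frac{1016933}{1109186}$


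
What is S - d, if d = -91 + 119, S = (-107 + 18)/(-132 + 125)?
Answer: -107/7 ≈ -15.286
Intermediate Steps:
S = 89/7 (S = -89/(-7) = -89*(-⅐) = 89/7 ≈ 12.714)
d = 28
S - d = 89/7 - 1*28 = 89/7 - 28 = -107/7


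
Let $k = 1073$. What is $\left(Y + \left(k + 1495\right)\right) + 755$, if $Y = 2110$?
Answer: $5433$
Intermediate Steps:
$\left(Y + \left(k + 1495\right)\right) + 755 = \left(2110 + \left(1073 + 1495\right)\right) + 755 = \left(2110 + 2568\right) + 755 = 4678 + 755 = 5433$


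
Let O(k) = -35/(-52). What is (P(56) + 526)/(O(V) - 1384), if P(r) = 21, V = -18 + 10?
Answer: -28444/71933 ≈ -0.39542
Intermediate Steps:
V = -8
O(k) = 35/52 (O(k) = -35*(-1/52) = 35/52)
(P(56) + 526)/(O(V) - 1384) = (21 + 526)/(35/52 - 1384) = 547/(-71933/52) = 547*(-52/71933) = -28444/71933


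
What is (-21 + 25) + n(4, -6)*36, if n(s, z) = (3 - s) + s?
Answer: 112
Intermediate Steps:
n(s, z) = 3
(-21 + 25) + n(4, -6)*36 = (-21 + 25) + 3*36 = 4 + 108 = 112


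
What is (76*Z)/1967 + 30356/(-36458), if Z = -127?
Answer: -205801434/35856443 ≈ -5.7396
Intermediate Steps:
(76*Z)/1967 + 30356/(-36458) = (76*(-127))/1967 + 30356/(-36458) = -9652*1/1967 + 30356*(-1/36458) = -9652/1967 - 15178/18229 = -205801434/35856443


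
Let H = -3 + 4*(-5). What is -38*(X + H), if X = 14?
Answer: 342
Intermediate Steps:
H = -23 (H = -3 - 20 = -23)
-38*(X + H) = -38*(14 - 23) = -38*(-9) = 342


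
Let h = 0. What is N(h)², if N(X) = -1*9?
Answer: 81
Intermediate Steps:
N(X) = -9
N(h)² = (-9)² = 81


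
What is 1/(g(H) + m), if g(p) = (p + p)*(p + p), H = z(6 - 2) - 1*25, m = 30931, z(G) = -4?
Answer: 1/34295 ≈ 2.9159e-5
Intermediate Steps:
H = -29 (H = -4 - 1*25 = -4 - 25 = -29)
g(p) = 4*p² (g(p) = (2*p)*(2*p) = 4*p²)
1/(g(H) + m) = 1/(4*(-29)² + 30931) = 1/(4*841 + 30931) = 1/(3364 + 30931) = 1/34295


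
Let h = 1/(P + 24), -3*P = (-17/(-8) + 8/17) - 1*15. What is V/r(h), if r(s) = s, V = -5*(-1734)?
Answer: 975715/4 ≈ 2.4393e+5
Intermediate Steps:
V = 8670
P = 1687/408 (P = -((-17/(-8) + 8/17) - 1*15)/3 = -((-17*(-⅛) + 8*(1/17)) - 15)/3 = -((17/8 + 8/17) - 15)/3 = -(353/136 - 15)/3 = -⅓*(-1687/136) = 1687/408 ≈ 4.1348)
h = 408/11479 (h = 1/(1687/408 + 24) = 1/(11479/408) = 408/11479 ≈ 0.035543)
V/r(h) = 8670/(408/11479) = 8670*(11479/408) = 975715/4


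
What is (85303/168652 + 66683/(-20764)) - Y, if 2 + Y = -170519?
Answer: 37321020720429/218868133 ≈ 1.7052e+5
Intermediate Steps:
Y = -170521 (Y = -2 - 170519 = -170521)
(85303/168652 + 66683/(-20764)) - Y = (85303/168652 + 66683/(-20764)) - 1*(-170521) = (85303*(1/168652) + 66683*(-1/20764)) + 170521 = (85303/168652 - 66683/20764) + 170521 = -592186864/218868133 + 170521 = 37321020720429/218868133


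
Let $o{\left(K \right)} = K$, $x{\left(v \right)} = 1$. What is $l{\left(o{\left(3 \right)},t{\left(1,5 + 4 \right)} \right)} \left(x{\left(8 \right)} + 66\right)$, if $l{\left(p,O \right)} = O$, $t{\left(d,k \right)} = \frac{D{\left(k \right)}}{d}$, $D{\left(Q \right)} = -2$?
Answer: $-134$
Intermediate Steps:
$t{\left(d,k \right)} = - \frac{2}{d}$
$l{\left(o{\left(3 \right)},t{\left(1,5 + 4 \right)} \right)} \left(x{\left(8 \right)} + 66\right) = - \frac{2}{1} \left(1 + 66\right) = \left(-2\right) 1 \cdot 67 = \left(-2\right) 67 = -134$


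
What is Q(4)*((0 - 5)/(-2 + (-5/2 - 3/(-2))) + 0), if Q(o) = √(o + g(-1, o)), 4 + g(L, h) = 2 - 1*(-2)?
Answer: 10/3 ≈ 3.3333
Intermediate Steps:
g(L, h) = 0 (g(L, h) = -4 + (2 - 1*(-2)) = -4 + (2 + 2) = -4 + 4 = 0)
Q(o) = √o (Q(o) = √(o + 0) = √o)
Q(4)*((0 - 5)/(-2 + (-5/2 - 3/(-2))) + 0) = √4*((0 - 5)/(-2 + (-5/2 - 3/(-2))) + 0) = 2*(-5/(-2 + (-5*½ - 3*(-½))) + 0) = 2*(-5/(-2 + (-5/2 + 3/2)) + 0) = 2*(-5/(-2 - 1) + 0) = 2*(-5/(-3) + 0) = 2*(-5*(-⅓) + 0) = 2*(5/3 + 0) = 2*(5/3) = 10/3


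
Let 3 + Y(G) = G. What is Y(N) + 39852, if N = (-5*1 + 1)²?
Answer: 39865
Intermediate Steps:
N = 16 (N = (-5 + 1)² = (-4)² = 16)
Y(G) = -3 + G
Y(N) + 39852 = (-3 + 16) + 39852 = 13 + 39852 = 39865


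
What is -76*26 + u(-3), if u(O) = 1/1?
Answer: -1975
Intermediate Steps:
u(O) = 1
-76*26 + u(-3) = -76*26 + 1 = -1976 + 1 = -1975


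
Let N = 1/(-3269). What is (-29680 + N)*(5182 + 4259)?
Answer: -916002838161/3269 ≈ -2.8021e+8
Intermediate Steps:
N = -1/3269 ≈ -0.00030590
(-29680 + N)*(5182 + 4259) = (-29680 - 1/3269)*(5182 + 4259) = -97023921/3269*9441 = -916002838161/3269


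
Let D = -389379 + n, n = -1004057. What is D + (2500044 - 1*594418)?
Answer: 512190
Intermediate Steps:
D = -1393436 (D = -389379 - 1004057 = -1393436)
D + (2500044 - 1*594418) = -1393436 + (2500044 - 1*594418) = -1393436 + (2500044 - 594418) = -1393436 + 1905626 = 512190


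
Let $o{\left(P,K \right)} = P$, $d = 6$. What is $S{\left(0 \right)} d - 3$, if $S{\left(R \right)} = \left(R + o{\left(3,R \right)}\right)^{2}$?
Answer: $51$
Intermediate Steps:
$S{\left(R \right)} = \left(3 + R\right)^{2}$ ($S{\left(R \right)} = \left(R + 3\right)^{2} = \left(3 + R\right)^{2}$)
$S{\left(0 \right)} d - 3 = \left(3 + 0\right)^{2} \cdot 6 - 3 = 3^{2} \cdot 6 - 3 = 9 \cdot 6 - 3 = 54 - 3 = 51$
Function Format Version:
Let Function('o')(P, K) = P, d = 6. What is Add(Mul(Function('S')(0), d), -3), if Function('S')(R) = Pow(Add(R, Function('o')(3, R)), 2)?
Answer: 51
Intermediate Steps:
Function('S')(R) = Pow(Add(3, R), 2) (Function('S')(R) = Pow(Add(R, 3), 2) = Pow(Add(3, R), 2))
Add(Mul(Function('S')(0), d), -3) = Add(Mul(Pow(Add(3, 0), 2), 6), -3) = Add(Mul(Pow(3, 2), 6), -3) = Add(Mul(9, 6), -3) = Add(54, -3) = 51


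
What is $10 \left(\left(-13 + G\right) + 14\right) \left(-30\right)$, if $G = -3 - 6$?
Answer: $2400$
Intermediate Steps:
$G = -9$
$10 \left(\left(-13 + G\right) + 14\right) \left(-30\right) = 10 \left(\left(-13 - 9\right) + 14\right) \left(-30\right) = 10 \left(-22 + 14\right) \left(-30\right) = 10 \left(-8\right) \left(-30\right) = \left(-80\right) \left(-30\right) = 2400$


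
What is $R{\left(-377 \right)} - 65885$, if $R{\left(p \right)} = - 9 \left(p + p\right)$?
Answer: $-59099$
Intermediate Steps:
$R{\left(p \right)} = - 18 p$ ($R{\left(p \right)} = - 9 \cdot 2 p = - 18 p$)
$R{\left(-377 \right)} - 65885 = \left(-18\right) \left(-377\right) - 65885 = 6786 - 65885 = -59099$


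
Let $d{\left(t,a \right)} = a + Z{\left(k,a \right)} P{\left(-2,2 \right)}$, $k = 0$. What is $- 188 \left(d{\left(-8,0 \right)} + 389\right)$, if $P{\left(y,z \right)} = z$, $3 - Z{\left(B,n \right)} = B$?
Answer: $-74260$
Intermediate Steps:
$Z{\left(B,n \right)} = 3 - B$
$d{\left(t,a \right)} = 6 + a$ ($d{\left(t,a \right)} = a + \left(3 - 0\right) 2 = a + \left(3 + 0\right) 2 = a + 3 \cdot 2 = a + 6 = 6 + a$)
$- 188 \left(d{\left(-8,0 \right)} + 389\right) = - 188 \left(\left(6 + 0\right) + 389\right) = - 188 \left(6 + 389\right) = \left(-188\right) 395 = -74260$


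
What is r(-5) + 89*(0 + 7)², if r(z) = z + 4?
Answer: 4360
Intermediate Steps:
r(z) = 4 + z
r(-5) + 89*(0 + 7)² = (4 - 5) + 89*(0 + 7)² = -1 + 89*7² = -1 + 89*49 = -1 + 4361 = 4360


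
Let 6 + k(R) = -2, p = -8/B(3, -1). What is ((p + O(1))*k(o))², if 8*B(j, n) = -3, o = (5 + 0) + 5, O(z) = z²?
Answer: 287296/9 ≈ 31922.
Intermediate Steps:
o = 10 (o = 5 + 5 = 10)
B(j, n) = -3/8 (B(j, n) = (⅛)*(-3) = -3/8)
p = 64/3 (p = -8/(-3/8) = -8*(-8/3) = 64/3 ≈ 21.333)
k(R) = -8 (k(R) = -6 - 2 = -8)
((p + O(1))*k(o))² = ((64/3 + 1²)*(-8))² = ((64/3 + 1)*(-8))² = ((67/3)*(-8))² = (-536/3)² = 287296/9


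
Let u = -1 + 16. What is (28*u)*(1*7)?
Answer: 2940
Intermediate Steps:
u = 15
(28*u)*(1*7) = (28*15)*(1*7) = 420*7 = 2940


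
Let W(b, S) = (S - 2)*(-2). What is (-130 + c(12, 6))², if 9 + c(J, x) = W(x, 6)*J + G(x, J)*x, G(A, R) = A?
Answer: 39601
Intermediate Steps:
W(b, S) = 4 - 2*S (W(b, S) = (-2 + S)*(-2) = 4 - 2*S)
c(J, x) = -9 + x² - 8*J (c(J, x) = -9 + ((4 - 2*6)*J + x*x) = -9 + ((4 - 12)*J + x²) = -9 + (-8*J + x²) = -9 + (x² - 8*J) = -9 + x² - 8*J)
(-130 + c(12, 6))² = (-130 + (-9 + 6² - 8*12))² = (-130 + (-9 + 36 - 96))² = (-130 - 69)² = (-199)² = 39601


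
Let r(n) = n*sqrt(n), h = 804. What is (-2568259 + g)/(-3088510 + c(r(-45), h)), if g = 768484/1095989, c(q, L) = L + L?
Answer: 2814782844667/3383210636078 ≈ 0.83199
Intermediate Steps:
r(n) = n**(3/2)
c(q, L) = 2*L
g = 768484/1095989 (g = 768484*(1/1095989) = 768484/1095989 ≈ 0.70118)
(-2568259 + g)/(-3088510 + c(r(-45), h)) = (-2568259 + 768484/1095989)/(-3088510 + 2*804) = -2814782844667/(1095989*(-3088510 + 1608)) = -2814782844667/1095989/(-3086902) = -2814782844667/1095989*(-1/3086902) = 2814782844667/3383210636078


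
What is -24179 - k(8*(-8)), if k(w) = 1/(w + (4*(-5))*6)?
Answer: -4448935/184 ≈ -24179.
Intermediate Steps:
k(w) = 1/(-120 + w) (k(w) = 1/(w - 20*6) = 1/(w - 120) = 1/(-120 + w))
-24179 - k(8*(-8)) = -24179 - 1/(-120 + 8*(-8)) = -24179 - 1/(-120 - 64) = -24179 - 1/(-184) = -24179 - 1*(-1/184) = -24179 + 1/184 = -4448935/184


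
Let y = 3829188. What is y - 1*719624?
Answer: 3109564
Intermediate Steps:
y - 1*719624 = 3829188 - 1*719624 = 3829188 - 719624 = 3109564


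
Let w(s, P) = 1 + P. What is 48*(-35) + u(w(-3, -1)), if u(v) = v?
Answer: -1680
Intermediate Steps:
48*(-35) + u(w(-3, -1)) = 48*(-35) + (1 - 1) = -1680 + 0 = -1680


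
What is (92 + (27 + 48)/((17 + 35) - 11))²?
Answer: 14799409/1681 ≈ 8803.9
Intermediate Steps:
(92 + (27 + 48)/((17 + 35) - 11))² = (92 + 75/(52 - 11))² = (92 + 75/41)² = (3847/41)² = 14799409/1681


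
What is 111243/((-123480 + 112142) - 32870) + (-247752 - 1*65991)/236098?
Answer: -6689033393/1739570064 ≈ -3.8452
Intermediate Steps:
111243/((-123480 + 112142) - 32870) + (-247752 - 1*65991)/236098 = 111243/(-11338 - 32870) + (-247752 - 65991)*(1/236098) = 111243/(-44208) - 313743*1/236098 = 111243*(-1/44208) - 313743/236098 = -37081/14736 - 313743/236098 = -6689033393/1739570064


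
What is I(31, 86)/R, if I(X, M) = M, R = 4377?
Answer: 86/4377 ≈ 0.019648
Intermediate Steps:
I(31, 86)/R = 86/4377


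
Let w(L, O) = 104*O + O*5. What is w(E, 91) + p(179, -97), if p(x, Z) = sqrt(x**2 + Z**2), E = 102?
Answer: 9919 + 5*sqrt(1658) ≈ 10123.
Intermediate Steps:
p(x, Z) = sqrt(Z**2 + x**2)
w(L, O) = 109*O (w(L, O) = 104*O + 5*O = 109*O)
w(E, 91) + p(179, -97) = 109*91 + sqrt((-97)**2 + 179**2) = 9919 + sqrt(9409 + 32041) = 9919 + sqrt(41450) = 9919 + 5*sqrt(1658)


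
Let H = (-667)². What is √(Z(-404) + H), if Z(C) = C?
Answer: √444485 ≈ 666.70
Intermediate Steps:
H = 444889
√(Z(-404) + H) = √(-404 + 444889) = √444485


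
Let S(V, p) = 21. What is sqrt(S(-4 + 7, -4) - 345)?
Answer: 18*I ≈ 18.0*I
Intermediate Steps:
sqrt(S(-4 + 7, -4) - 345) = sqrt(21 - 345) = sqrt(-324) = 18*I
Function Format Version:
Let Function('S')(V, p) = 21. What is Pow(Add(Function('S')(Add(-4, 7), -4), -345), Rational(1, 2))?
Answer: Mul(18, I) ≈ Mul(18.000, I)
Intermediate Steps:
Pow(Add(Function('S')(Add(-4, 7), -4), -345), Rational(1, 2)) = Pow(Add(21, -345), Rational(1, 2)) = Pow(-324, Rational(1, 2)) = Mul(18, I)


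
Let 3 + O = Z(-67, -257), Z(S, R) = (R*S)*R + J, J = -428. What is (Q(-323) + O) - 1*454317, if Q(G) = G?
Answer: -4880354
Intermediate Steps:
Z(S, R) = -428 + S*R**2 (Z(S, R) = (R*S)*R - 428 = S*R**2 - 428 = -428 + S*R**2)
O = -4425714 (O = -3 + (-428 - 67*(-257)**2) = -3 + (-428 - 67*66049) = -3 + (-428 - 4425283) = -3 - 4425711 = -4425714)
(Q(-323) + O) - 1*454317 = (-323 - 4425714) - 1*454317 = -4426037 - 454317 = -4880354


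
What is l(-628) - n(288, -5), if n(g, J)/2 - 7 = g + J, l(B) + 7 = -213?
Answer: -800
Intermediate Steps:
l(B) = -220 (l(B) = -7 - 213 = -220)
n(g, J) = 14 + 2*J + 2*g (n(g, J) = 14 + 2*(g + J) = 14 + 2*(J + g) = 14 + (2*J + 2*g) = 14 + 2*J + 2*g)
l(-628) - n(288, -5) = -220 - (14 + 2*(-5) + 2*288) = -220 - (14 - 10 + 576) = -220 - 1*580 = -220 - 580 = -800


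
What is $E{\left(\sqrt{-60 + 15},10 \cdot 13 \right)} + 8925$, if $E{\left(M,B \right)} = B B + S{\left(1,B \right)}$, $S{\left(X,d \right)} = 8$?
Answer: $25833$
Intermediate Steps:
$E{\left(M,B \right)} = 8 + B^{2}$ ($E{\left(M,B \right)} = B B + 8 = B^{2} + 8 = 8 + B^{2}$)
$E{\left(\sqrt{-60 + 15},10 \cdot 13 \right)} + 8925 = \left(8 + \left(10 \cdot 13\right)^{2}\right) + 8925 = \left(8 + 130^{2}\right) + 8925 = \left(8 + 16900\right) + 8925 = 16908 + 8925 = 25833$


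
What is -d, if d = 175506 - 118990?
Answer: -56516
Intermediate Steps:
d = 56516
-d = -1*56516 = -56516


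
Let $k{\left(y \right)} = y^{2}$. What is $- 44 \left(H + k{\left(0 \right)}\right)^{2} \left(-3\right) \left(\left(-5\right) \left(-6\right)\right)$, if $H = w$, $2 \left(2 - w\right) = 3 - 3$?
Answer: $15840$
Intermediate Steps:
$w = 2$ ($w = 2 - \frac{3 - 3}{2} = 2 - 0 = 2 + 0 = 2$)
$H = 2$
$- 44 \left(H + k{\left(0 \right)}\right)^{2} \left(-3\right) \left(\left(-5\right) \left(-6\right)\right) = - 44 \left(2 + 0^{2}\right)^{2} \left(-3\right) \left(\left(-5\right) \left(-6\right)\right) = - 44 \left(2 + 0\right)^{2} \left(-3\right) 30 = - 44 \cdot 2^{2} \left(-3\right) 30 = - 44 \cdot 4 \left(-3\right) 30 = \left(-44\right) \left(-12\right) 30 = 528 \cdot 30 = 15840$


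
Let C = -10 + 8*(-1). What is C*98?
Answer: -1764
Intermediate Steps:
C = -18 (C = -10 - 8 = -18)
C*98 = -18*98 = -1764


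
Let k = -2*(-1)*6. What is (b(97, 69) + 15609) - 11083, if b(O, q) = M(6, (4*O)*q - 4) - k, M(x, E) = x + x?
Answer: 4526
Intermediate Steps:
k = 12 (k = 2*6 = 12)
M(x, E) = 2*x
b(O, q) = 0 (b(O, q) = 2*6 - 1*12 = 12 - 12 = 0)
(b(97, 69) + 15609) - 11083 = (0 + 15609) - 11083 = 15609 - 11083 = 4526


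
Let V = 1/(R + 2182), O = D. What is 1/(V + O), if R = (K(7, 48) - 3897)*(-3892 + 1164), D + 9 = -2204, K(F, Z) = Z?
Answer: -10502254/23241488101 ≈ -0.00045188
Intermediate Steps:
D = -2213 (D = -9 - 2204 = -2213)
R = 10500072 (R = (48 - 3897)*(-3892 + 1164) = -3849*(-2728) = 10500072)
O = -2213
V = 1/10502254 (V = 1/(10500072 + 2182) = 1/10502254 ≈ 9.5218e-8)
1/(V + O) = 1/(1/10502254 - 2213) = 1/(-23241488101/10502254) = -10502254/23241488101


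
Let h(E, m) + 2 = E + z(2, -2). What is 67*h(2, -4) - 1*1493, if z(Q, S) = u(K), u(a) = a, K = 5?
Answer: -1158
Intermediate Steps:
z(Q, S) = 5
h(E, m) = 3 + E (h(E, m) = -2 + (E + 5) = -2 + (5 + E) = 3 + E)
67*h(2, -4) - 1*1493 = 67*(3 + 2) - 1*1493 = 67*5 - 1493 = 335 - 1493 = -1158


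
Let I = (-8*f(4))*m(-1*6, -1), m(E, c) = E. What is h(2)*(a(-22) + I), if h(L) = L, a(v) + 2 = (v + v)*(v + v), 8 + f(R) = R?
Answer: 3484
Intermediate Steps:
f(R) = -8 + R
a(v) = -2 + 4*v² (a(v) = -2 + (v + v)*(v + v) = -2 + (2*v)*(2*v) = -2 + 4*v²)
I = -192 (I = (-8*(-8 + 4))*(-1*6) = -8*(-4)*(-6) = 32*(-6) = -192)
h(2)*(a(-22) + I) = 2*((-2 + 4*(-22)²) - 192) = 2*((-2 + 4*484) - 192) = 2*((-2 + 1936) - 192) = 2*(1934 - 192) = 2*1742 = 3484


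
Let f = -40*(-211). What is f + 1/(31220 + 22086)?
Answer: 449902641/53306 ≈ 8440.0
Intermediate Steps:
f = 8440
f + 1/(31220 + 22086) = 8440 + 1/(31220 + 22086) = 8440 + 1/53306 = 449902641/53306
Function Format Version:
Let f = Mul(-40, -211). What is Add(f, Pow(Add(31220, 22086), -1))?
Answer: Rational(449902641, 53306) ≈ 8440.0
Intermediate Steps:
f = 8440
Add(f, Pow(Add(31220, 22086), -1)) = Add(8440, Pow(Add(31220, 22086), -1)) = Add(8440, Pow(53306, -1)) = Add(8440, Rational(1, 53306)) = Rational(449902641, 53306)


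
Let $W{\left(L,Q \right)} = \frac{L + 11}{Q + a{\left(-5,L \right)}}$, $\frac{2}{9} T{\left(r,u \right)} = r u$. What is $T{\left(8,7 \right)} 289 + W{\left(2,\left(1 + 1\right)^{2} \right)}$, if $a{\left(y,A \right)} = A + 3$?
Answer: $\frac{655465}{9} \approx 72830.0$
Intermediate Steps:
$a{\left(y,A \right)} = 3 + A$
$T{\left(r,u \right)} = \frac{9 r u}{2}$
$W{\left(L,Q \right)} = \frac{11 + L}{3 + L + Q}$ ($W{\left(L,Q \right)} = \frac{L + 11}{Q + \left(3 + L\right)} = \frac{11 + L}{3 + L + Q}$)
$T{\left(8,7 \right)} 289 + W{\left(2,\left(1 + 1\right)^{2} \right)} = \frac{9}{2} \cdot 8 \cdot 7 \cdot 289 + \frac{11 + 2}{3 + 2 + \left(1 + 1\right)^{2}} = 252 \cdot 289 + \frac{1}{3 + 2 + 2^{2}} \cdot 13 = 72828 + \frac{1}{3 + 2 + 4} \cdot 13 = 72828 + \frac{1}{9} \cdot 13 = 72828 + \frac{13}{9} = \frac{655465}{9}$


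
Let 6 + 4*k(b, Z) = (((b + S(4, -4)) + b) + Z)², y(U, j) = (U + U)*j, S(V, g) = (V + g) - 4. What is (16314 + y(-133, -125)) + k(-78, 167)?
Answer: 198299/4 ≈ 49575.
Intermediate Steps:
S(V, g) = -4 + V + g
y(U, j) = 2*U*j (y(U, j) = (2*U)*j = 2*U*j)
k(b, Z) = -3/2 + (-4 + Z + 2*b)²/4 (k(b, Z) = -3/2 + (((b + (-4 + 4 - 4)) + b) + Z)²/4 = -3/2 + (((b - 4) + b) + Z)²/4 = -3/2 + (((-4 + b) + b) + Z)²/4 = -3/2 + ((-4 + 2*b) + Z)²/4 = -3/2 + (-4 + Z + 2*b)²/4)
(16314 + y(-133, -125)) + k(-78, 167) = (16314 + 2*(-133)*(-125)) + (-3/2 + (-4 + 167 + 2*(-78))²/4) = (16314 + 33250) + (-3/2 + (-4 + 167 - 156)²/4) = 49564 + (-3/2 + (¼)*7²) = 49564 + (-3/2 + (¼)*49) = 49564 + (-3/2 + 49/4) = 49564 + 43/4 = 198299/4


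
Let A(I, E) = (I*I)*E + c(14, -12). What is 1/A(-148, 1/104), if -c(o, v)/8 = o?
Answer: 13/1282 ≈ 0.010140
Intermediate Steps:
c(o, v) = -8*o
A(I, E) = -112 + E*I**2 (A(I, E) = (I*I)*E - 8*14 = I**2*E - 112 = E*I**2 - 112 = -112 + E*I**2)
1/A(-148, 1/104) = 1/(-112 + (-148)**2/104) = 1/(-112 + (1/104)*21904) = 1/(-112 + 2738/13) = 1/(1282/13) = 13/1282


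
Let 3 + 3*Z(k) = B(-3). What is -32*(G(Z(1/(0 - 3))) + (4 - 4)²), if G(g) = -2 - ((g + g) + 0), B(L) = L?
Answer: -64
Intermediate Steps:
Z(k) = -2 (Z(k) = -1 + (⅓)*(-3) = -1 - 1 = -2)
G(g) = -2 - 2*g (G(g) = -2 - (2*g + 0) = -2 - 2*g)
-32*(G(Z(1/(0 - 3))) + (4 - 4)²) = -32*((-2 - 2*(-2)) + (4 - 4)²) = -32*((-2 + 4) + 0²) = -32*(2 + 0) = -32*2 = -64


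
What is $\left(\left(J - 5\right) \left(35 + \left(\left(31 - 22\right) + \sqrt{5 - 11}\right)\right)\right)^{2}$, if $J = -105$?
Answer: $23353000 + 1064800 i \sqrt{6} \approx 2.3353 \cdot 10^{7} + 2.6082 \cdot 10^{6} i$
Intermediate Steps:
$\left(\left(J - 5\right) \left(35 + \left(\left(31 - 22\right) + \sqrt{5 - 11}\right)\right)\right)^{2} = \left(\left(-105 - 5\right) \left(35 + \left(\left(31 - 22\right) + \sqrt{5 - 11}\right)\right)\right)^{2} = \left(- 110 \left(35 + \left(9 + \sqrt{-6}\right)\right)\right)^{2} = \left(- 110 \left(35 + \left(9 + i \sqrt{6}\right)\right)\right)^{2} = \left(- 110 \left(44 + i \sqrt{6}\right)\right)^{2} = \left(-4840 - 110 i \sqrt{6}\right)^{2}$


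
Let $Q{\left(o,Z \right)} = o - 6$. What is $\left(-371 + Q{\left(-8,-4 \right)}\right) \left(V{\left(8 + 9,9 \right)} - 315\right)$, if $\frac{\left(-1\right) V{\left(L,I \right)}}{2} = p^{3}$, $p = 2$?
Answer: $127435$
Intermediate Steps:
$Q{\left(o,Z \right)} = -6 + o$ ($Q{\left(o,Z \right)} = o - 6 = -6 + o$)
$V{\left(L,I \right)} = -16$ ($V{\left(L,I \right)} = - 2 \cdot 2^{3} = \left(-2\right) 8 = -16$)
$\left(-371 + Q{\left(-8,-4 \right)}\right) \left(V{\left(8 + 9,9 \right)} - 315\right) = \left(-371 - 14\right) \left(-16 - 315\right) = \left(-371 - 14\right) \left(-331\right) = \left(-385\right) \left(-331\right) = 127435$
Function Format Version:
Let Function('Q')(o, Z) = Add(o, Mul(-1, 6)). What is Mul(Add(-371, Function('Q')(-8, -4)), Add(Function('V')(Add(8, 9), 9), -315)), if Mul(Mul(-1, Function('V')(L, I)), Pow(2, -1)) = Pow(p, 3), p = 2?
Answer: 127435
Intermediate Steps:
Function('Q')(o, Z) = Add(-6, o) (Function('Q')(o, Z) = Add(o, -6) = Add(-6, o))
Function('V')(L, I) = -16 (Function('V')(L, I) = Mul(-2, Pow(2, 3)) = Mul(-2, 8) = -16)
Mul(Add(-371, Function('Q')(-8, -4)), Add(Function('V')(Add(8, 9), 9), -315)) = Mul(Add(-371, Add(-6, -8)), Add(-16, -315)) = Mul(Add(-371, -14), -331) = Mul(-385, -331) = 127435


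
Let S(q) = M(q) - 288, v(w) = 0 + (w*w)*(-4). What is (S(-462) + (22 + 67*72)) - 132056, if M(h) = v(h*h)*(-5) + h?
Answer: 911166694760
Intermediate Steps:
v(w) = -4*w² (v(w) = 0 + w²*(-4) = 0 - 4*w² = -4*w²)
M(h) = h + 20*h⁴ (M(h) = -4*h⁴*(-5) + h = 20*h⁴ + h = h + 20*h⁴)
S(q) = -288 + q + 20*q⁴ (S(q) = (q + 20*q⁴) - 288 = -288 + q + 20*q⁴)
(S(-462) + (22 + 67*72)) - 132056 = ((-288 - 462 + 20*(-462)⁴) + (22 + 67*72)) - 132056 = ((-288 - 462 + 20*45558341136) + (22 + 4824)) - 132056 = ((-288 - 462 + 911166822720) + 4846) - 132056 = (911166821970 + 4846) - 132056 = 911166826816 - 132056 = 911166694760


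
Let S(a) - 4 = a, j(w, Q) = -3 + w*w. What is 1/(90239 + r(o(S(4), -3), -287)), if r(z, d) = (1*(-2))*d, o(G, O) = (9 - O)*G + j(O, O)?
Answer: 1/90813 ≈ 1.1012e-5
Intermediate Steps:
j(w, Q) = -3 + w²
S(a) = 4 + a
o(G, O) = -3 + O² + G*(9 - O) (o(G, O) = (9 - O)*G + (-3 + O²) = G*(9 - O) + (-3 + O²) = -3 + O² + G*(9 - O))
r(z, d) = -2*d
1/(90239 + r(o(S(4), -3), -287)) = 1/(90239 - 2*(-287)) = 1/(90239 + 574) = 1/90813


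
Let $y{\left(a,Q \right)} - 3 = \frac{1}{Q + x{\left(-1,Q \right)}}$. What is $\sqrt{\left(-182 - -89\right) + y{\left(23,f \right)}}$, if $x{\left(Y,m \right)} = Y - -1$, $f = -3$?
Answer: $\frac{i \sqrt{813}}{3} \approx 9.5044 i$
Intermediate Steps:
$x{\left(Y,m \right)} = 1 + Y$ ($x{\left(Y,m \right)} = Y + 1 = 1 + Y$)
$y{\left(a,Q \right)} = 3 + \frac{1}{Q}$ ($y{\left(a,Q \right)} = 3 + \frac{1}{Q + \left(1 - 1\right)} = 3 + \frac{1}{Q + 0} = 3 + \frac{1}{Q}$)
$\sqrt{\left(-182 - -89\right) + y{\left(23,f \right)}} = \sqrt{\left(-182 - -89\right) + \left(3 + \frac{1}{-3}\right)} = \sqrt{\left(-182 + 89\right) + \left(3 - \frac{1}{3}\right)} = \sqrt{-93 + \frac{8}{3}} = \sqrt{- \frac{271}{3}} = \frac{i \sqrt{813}}{3}$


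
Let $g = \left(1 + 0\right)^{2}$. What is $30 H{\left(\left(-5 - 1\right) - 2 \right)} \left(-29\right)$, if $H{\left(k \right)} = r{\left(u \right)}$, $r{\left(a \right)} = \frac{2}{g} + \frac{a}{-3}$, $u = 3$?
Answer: $-870$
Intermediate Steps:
$g = 1$ ($g = 1^{2} = 1$)
$r{\left(a \right)} = 2 - \frac{a}{3}$ ($r{\left(a \right)} = \frac{2}{1} + \frac{a}{-3} = 2 \cdot 1 + a \left(- \frac{1}{3}\right) = 2 - \frac{a}{3}$)
$H{\left(k \right)} = 1$ ($H{\left(k \right)} = 2 - 1 = 1$)
$30 H{\left(\left(-5 - 1\right) - 2 \right)} \left(-29\right) = 30 \cdot 1 \left(-29\right) = 30 \left(-29\right) = -870$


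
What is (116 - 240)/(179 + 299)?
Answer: -62/239 ≈ -0.25941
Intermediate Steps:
(116 - 240)/(179 + 299) = -124/478 = -124*1/478 = -62/239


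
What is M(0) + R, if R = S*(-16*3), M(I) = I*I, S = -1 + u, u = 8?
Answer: -336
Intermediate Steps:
S = 7 (S = -1 + 8 = 7)
M(I) = I**2
R = -336 (R = 7*(-16*3) = 7*(-48) = -336)
M(0) + R = 0**2 - 336 = 0 - 336 = -336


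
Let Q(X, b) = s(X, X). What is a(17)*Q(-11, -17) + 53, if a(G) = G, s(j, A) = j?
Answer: -134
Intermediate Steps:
Q(X, b) = X
a(17)*Q(-11, -17) + 53 = 17*(-11) + 53 = -187 + 53 = -134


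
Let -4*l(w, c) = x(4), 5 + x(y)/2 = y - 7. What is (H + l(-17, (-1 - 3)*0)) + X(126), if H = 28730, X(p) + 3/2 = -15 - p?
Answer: 57183/2 ≈ 28592.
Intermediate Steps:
x(y) = -24 + 2*y (x(y) = -10 + 2*(y - 7) = -10 + 2*(-7 + y) = -10 + (-14 + 2*y) = -24 + 2*y)
X(p) = -33/2 - p (X(p) = -3/2 + (-15 - p) = -33/2 - p)
l(w, c) = 4 (l(w, c) = -(-24 + 2*4)/4 = -(-24 + 8)/4 = -¼*(-16) = 4)
(H + l(-17, (-1 - 3)*0)) + X(126) = (28730 + 4) + (-33/2 - 1*126) = 28734 + (-33/2 - 126) = 28734 - 285/2 = 57183/2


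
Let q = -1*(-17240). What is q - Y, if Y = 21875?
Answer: -4635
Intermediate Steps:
q = 17240
q - Y = 17240 - 1*21875 = 17240 - 21875 = -4635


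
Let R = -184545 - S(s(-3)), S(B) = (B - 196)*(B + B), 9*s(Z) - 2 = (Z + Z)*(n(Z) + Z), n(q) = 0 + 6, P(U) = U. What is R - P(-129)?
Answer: -14994656/81 ≈ -1.8512e+5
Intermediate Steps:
n(q) = 6
s(Z) = 2/9 + 2*Z*(6 + Z)/9 (s(Z) = 2/9 + ((Z + Z)*(6 + Z))/9 = 2/9 + ((2*Z)*(6 + Z))/9 = 2/9 + (2*Z*(6 + Z))/9 = 2/9 + 2*Z*(6 + Z)/9)
S(B) = 2*B*(-196 + B) (S(B) = (-196 + B)*(2*B) = 2*B*(-196 + B))
R = -15005105/81 (R = -184545 - 2*(2/9 + (2/9)*(-3)² + (4/3)*(-3))*(-196 + (2/9 + (2/9)*(-3)² + (4/3)*(-3))) = -184545 - 2*(2/9 + (2/9)*9 - 4)*(-196 + (2/9 + (2/9)*9 - 4)) = -184545 - 2*(2/9 + 2 - 4)*(-196 + (2/9 + 2 - 4)) = -184545 - 2*(-16)*(-196 - 16/9)/9 = -184545 - 2*(-16)*(-1780)/(9*9) = -184545 - 1*56960/81 = -184545 - 56960/81 = -15005105/81 ≈ -1.8525e+5)
R - P(-129) = -15005105/81 - 1*(-129) = -15005105/81 + 129 = -14994656/81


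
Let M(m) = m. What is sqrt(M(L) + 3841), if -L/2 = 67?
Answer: sqrt(3707) ≈ 60.885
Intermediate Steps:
L = -134 (L = -2*67 = -134)
sqrt(M(L) + 3841) = sqrt(-134 + 3841) = sqrt(3707)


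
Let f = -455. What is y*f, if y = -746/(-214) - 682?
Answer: 33033455/107 ≈ 3.0872e+5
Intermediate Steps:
y = -72601/107 (y = -746*(-1/214) - 682 = 373/107 - 682 = -72601/107 ≈ -678.51)
y*f = -72601/107*(-455) = 33033455/107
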